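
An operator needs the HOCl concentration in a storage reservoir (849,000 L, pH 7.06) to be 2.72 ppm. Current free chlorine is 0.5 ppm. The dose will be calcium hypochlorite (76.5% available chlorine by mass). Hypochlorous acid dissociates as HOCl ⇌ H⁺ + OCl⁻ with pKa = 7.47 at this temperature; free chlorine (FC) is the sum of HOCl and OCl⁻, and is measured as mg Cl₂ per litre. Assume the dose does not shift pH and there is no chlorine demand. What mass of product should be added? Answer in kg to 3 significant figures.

3.64 kg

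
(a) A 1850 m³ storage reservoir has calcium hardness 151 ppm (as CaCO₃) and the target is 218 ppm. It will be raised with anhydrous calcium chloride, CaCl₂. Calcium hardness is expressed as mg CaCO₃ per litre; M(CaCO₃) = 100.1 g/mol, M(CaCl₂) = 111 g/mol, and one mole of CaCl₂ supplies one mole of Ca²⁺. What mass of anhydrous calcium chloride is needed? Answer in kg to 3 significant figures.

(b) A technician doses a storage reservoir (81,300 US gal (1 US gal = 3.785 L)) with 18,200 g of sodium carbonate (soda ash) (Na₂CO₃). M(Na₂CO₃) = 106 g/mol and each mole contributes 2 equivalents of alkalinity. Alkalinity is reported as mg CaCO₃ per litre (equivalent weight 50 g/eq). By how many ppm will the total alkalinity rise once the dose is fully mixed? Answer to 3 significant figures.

(a) Volume: 1850 m³ = 1,850,000 L.
(a) Hardness to add: (218 − 151) = 67 mg/L as CaCO₃ × 1,850,000 L = 124,000 g as CaCO₃.
(a) Moles of Ca²⁺ (1 mol Ca²⁺ ≡ 1 mol CaCO₃): 124,000 / 100.1 g/mol = 1238 mol.
(a) Mass of CaCl₂: 1238 × 111 = 137,400 g.

(b) Volume: 81,300 US gal × 3.785 L/gal = 307,720 L.
(b) Moles of Na₂CO₃: 18,200 g ÷ 106 g/mol = 171.7 mol → 343.4 eq of alkalinity.
(b) As CaCO₃: 343.4 eq × 50 g/eq = 17,170 g.
(b) Rise: 17,170 g / 307,720 L × 1000 = 55.8 mg/L.

(a) 137 kg; (b) 55.8 ppm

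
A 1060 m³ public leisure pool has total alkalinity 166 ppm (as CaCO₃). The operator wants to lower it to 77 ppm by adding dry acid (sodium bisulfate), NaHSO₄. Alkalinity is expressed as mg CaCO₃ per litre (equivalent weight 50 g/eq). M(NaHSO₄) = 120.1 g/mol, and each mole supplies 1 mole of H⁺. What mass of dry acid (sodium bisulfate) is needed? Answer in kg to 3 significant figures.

227 kg

Volume: 1060 m³ = 1,060,000 L.
Alkalinity to neutralize: (166 − 77) = 89 mg/L as CaCO₃ × 1,060,000 L = 94,340 g as CaCO₃.
Equivalents of H⁺ required: 94,340 ÷ 50 g/eq = 1887 eq = 1887 mol NaHSO₄.
Mass of NaHSO₄: 1887 × 120.1 = 226,600 g.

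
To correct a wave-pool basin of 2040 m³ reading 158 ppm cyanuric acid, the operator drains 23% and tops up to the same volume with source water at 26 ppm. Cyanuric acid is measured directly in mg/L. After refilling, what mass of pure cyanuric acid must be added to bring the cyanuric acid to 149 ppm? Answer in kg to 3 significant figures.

43.6 kg

Volume: 2040 m³ = 2,040,000 L.
After draining 23% and refilling: 158 × 0.77 + 26 × 0.23 = 127.64 ppm.
Deficit to target: 149 − 127.64 = 21.36 mg/L.
Mass: 21.36 mg/L × 2,040,000 L = 43,570 g cyanuric acid.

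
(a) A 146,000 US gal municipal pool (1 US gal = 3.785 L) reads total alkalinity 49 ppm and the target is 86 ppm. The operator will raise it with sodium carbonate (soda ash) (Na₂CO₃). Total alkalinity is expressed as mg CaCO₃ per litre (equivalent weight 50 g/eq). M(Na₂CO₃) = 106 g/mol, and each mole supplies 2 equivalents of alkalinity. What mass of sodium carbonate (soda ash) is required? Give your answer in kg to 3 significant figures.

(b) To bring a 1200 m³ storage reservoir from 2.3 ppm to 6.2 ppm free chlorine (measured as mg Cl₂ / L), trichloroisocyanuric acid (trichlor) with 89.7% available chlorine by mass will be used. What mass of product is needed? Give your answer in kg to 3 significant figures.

(a) 21.7 kg; (b) 5.22 kg

(a) Volume: 146,000 US gal × 3.785 L/gal = 552,610 L.
(a) Alkalinity to add: (86 − 49) = 37 mg/L as CaCO₃ × 552,610 L = 20,450 g as CaCO₃.
(a) Equivalents: 20,450 g ÷ 50 g/eq = 408.9 eq.
(a) Each mole of Na₂CO₃ supplies 2 eq, so 408.9 / 2 = 204.5 mol.
(a) Mass: 204.5 mol × 106 g/mol = 21,670 g.

(b) Volume: 1200 m³ = 1,200,000 L.
(b) Chlorine deficit: 6.2 − 2.3 = 3.9 ppm = 3.9 mg/L as Cl₂.
(b) Cl₂ equivalent needed: 3.9 mg/L × 1,200,000 L = 4,680,000 mg = 4680 g.
(b) Product at 89.7% available chlorine: 4680 / 0.897 = 5217 g.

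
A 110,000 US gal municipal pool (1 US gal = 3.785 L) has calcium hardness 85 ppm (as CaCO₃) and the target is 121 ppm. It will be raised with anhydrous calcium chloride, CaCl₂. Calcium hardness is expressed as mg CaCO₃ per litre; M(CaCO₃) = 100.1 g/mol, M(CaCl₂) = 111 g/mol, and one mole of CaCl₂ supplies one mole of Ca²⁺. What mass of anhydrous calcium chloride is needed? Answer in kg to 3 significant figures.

16.6 kg

Volume: 110,000 US gal × 3.785 L/gal = 416,350 L.
Hardness to add: (121 − 85) = 36 mg/L as CaCO₃ × 416,350 L = 14,990 g as CaCO₃.
Moles of Ca²⁺ (1 mol Ca²⁺ ≡ 1 mol CaCO₃): 14,990 / 100.1 g/mol = 149.7 mol.
Mass of CaCl₂: 149.7 × 111 = 16,620 g.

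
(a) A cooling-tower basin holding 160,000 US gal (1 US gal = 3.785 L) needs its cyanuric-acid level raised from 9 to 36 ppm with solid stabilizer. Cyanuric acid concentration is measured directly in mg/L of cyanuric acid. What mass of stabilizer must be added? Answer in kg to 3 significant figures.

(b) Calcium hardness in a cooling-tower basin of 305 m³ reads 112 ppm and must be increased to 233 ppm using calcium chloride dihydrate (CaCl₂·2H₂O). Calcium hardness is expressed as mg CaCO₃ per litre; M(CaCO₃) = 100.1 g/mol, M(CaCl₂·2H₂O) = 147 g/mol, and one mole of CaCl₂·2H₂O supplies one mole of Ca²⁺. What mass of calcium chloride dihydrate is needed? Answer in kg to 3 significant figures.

(a) Volume: 160,000 US gal × 3.785 L/gal = 605,600 L.
(a) CYA to add: (36 − 9) = 27 mg/L × 605,600 L = 16,350 g cyanuric acid.

(b) Volume: 305 m³ = 305,000 L.
(b) Hardness to add: (233 − 112) = 121 mg/L as CaCO₃ × 305,000 L = 36,900 g as CaCO₃.
(b) Moles of Ca²⁺ (1 mol Ca²⁺ ≡ 1 mol CaCO₃): 36,900 / 100.1 g/mol = 368.7 mol.
(b) Mass of CaCl₂·2H₂O: 368.7 × 147 = 54,200 g.

(a) 16.4 kg; (b) 54.2 kg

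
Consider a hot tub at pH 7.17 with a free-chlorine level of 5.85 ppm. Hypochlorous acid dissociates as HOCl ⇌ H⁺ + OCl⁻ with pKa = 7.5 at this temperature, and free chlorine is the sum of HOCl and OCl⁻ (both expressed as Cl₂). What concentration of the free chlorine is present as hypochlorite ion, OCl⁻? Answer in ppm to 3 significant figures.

1.86 ppm

[OCl⁻]/[HOCl] = 10^(pH − pKa) = 10^(7.17 − 7.5) = 10^-0.33 = 0.4677.
Fraction as HOCl = 1 / (1 + 0.4677) = 0.6813.
OCl⁻ = (1 − 0.6813) × 5.85 ppm = 1.864 ppm.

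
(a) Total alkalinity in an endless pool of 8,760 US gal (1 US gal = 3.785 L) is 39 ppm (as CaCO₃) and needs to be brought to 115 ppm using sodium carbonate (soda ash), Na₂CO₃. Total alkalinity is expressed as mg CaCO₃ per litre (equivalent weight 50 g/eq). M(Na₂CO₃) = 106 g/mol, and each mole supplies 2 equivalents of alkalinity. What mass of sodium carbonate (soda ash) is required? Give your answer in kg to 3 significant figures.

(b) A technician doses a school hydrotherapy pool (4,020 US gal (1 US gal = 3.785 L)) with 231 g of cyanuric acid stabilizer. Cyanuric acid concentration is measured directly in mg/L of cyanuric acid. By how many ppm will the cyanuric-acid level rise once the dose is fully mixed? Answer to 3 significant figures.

(a) 2.67 kg; (b) 15.2 ppm

(a) Volume: 8,760 US gal × 3.785 L/gal = 33,157 L.
(a) Alkalinity to add: (115 − 39) = 76 mg/L as CaCO₃ × 33,157 L = 2520 g as CaCO₃.
(a) Equivalents: 2520 g ÷ 50 g/eq = 50.4 eq.
(a) Each mole of Na₂CO₃ supplies 2 eq, so 50.4 / 2 = 25.2 mol.
(a) Mass: 25.2 mol × 106 g/mol = 2671 g.

(b) Volume: 4,020 US gal × 3.785 L/gal = 15,216 L.
(b) Rise: 231 g / 15,216 L × 1000 = 15.18 mg/L.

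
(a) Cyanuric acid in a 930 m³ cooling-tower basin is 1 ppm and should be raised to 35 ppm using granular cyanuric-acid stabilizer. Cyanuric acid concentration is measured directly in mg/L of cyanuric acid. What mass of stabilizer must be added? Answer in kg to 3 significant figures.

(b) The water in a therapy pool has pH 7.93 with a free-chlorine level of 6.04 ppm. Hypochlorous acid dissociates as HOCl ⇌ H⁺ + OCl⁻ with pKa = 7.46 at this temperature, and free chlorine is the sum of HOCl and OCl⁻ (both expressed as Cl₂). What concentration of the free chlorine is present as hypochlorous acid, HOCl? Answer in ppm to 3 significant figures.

(a) Volume: 930 m³ = 930,000 L.
(a) CYA to add: (35 − 1) = 34 mg/L × 930,000 L = 31,620 g cyanuric acid.

(b) [OCl⁻]/[HOCl] = 10^(pH − pKa) = 10^(7.93 − 7.46) = 10^0.47 = 2.951.
(b) Fraction as HOCl = 1 / (1 + 2.951) = 0.2531.
(b) HOCl = 0.2531 × 6.04 ppm = 1.529 ppm.

(a) 31.6 kg; (b) 1.53 ppm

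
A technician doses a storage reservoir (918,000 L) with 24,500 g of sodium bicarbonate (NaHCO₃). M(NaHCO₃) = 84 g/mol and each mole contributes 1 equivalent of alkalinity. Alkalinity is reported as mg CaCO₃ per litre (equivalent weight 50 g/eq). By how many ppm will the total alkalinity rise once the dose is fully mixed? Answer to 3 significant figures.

15.9 ppm

Moles of NaHCO₃: 24,500 g ÷ 84 g/mol = 291.7 mol → 291.7 eq of alkalinity.
As CaCO₃: 291.7 eq × 50 g/eq = 14,580 g.
Rise: 14,580 g / 918,000 L × 1000 = 15.89 mg/L.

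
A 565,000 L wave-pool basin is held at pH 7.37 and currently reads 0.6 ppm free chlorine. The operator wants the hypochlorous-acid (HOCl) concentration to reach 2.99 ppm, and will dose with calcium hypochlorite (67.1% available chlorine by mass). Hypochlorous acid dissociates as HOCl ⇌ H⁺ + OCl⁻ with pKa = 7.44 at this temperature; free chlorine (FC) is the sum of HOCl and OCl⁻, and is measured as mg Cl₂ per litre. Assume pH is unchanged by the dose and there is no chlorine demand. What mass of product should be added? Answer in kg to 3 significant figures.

[OCl⁻]/[HOCl] = 10^(pH − pKa) = 10^(7.37 − 7.44) = 0.8511; fraction as HOCl = 1/(1 + 0.8511) = 0.5402.
Free chlorine required for 2.99 ppm HOCl: 2.99 / 0.5402 = 5.535 ppm.
FC to add: 5.535 − 0.6 = 4.935 mg/L as Cl₂.
Cl₂ equivalent: 4.935 mg/L × 565,000 L = 2788 g.
Product at 67.1% available Cl: 2788 / 0.671 = 4155 g.

4.16 kg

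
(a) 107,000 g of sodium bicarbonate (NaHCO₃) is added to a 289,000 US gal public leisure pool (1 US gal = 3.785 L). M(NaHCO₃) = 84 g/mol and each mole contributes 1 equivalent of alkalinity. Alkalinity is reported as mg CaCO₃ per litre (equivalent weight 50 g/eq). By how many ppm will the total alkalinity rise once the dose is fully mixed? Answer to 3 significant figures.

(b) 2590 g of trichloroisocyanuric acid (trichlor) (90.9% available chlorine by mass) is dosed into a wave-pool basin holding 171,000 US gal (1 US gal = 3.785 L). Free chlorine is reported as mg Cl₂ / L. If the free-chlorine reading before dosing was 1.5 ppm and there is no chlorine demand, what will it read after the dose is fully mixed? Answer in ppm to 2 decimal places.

(a) 58.2 ppm; (b) 5.14 ppm

(a) Volume: 289,000 US gal × 3.785 L/gal = 1,093,865 L.
(a) Moles of NaHCO₃: 107,000 g ÷ 84 g/mol = 1274 mol → 1274 eq of alkalinity.
(a) As CaCO₃: 1274 eq × 50 g/eq = 63,690 g.
(a) Rise: 63,690 g / 1,093,865 L × 1000 = 58.23 mg/L.

(b) Volume: 171,000 US gal × 3.785 L/gal = 647,235 L.
(b) Available chlorine delivered: 2590 g × 0.909 = 2354 g as Cl₂.
(b) Concentration rise: 2354 g / 647,235 L = 3.637 mg/L = 3.64 ppm.
(b) Final FC: 1.5 + 3.64 = 5.14 ppm.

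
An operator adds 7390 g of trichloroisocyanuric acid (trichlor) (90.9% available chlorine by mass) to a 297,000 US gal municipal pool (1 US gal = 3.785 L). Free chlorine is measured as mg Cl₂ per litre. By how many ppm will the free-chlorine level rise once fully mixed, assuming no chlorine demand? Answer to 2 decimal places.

5.98 ppm

Volume: 297,000 US gal × 3.785 L/gal = 1,124,145 L.
Available chlorine delivered: 7390 g × 0.909 = 6718 g as Cl₂.
Concentration rise: 6718 g / 1,124,145 L = 5.976 mg/L = 5.98 ppm.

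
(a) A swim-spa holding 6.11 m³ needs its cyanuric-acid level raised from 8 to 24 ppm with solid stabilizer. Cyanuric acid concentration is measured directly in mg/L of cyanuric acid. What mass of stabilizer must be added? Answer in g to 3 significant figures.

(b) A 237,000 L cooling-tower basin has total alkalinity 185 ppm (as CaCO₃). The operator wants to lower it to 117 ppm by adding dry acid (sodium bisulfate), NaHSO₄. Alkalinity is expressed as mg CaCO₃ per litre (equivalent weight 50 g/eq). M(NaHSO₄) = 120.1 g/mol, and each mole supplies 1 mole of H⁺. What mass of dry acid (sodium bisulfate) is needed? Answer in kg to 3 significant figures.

(a) Volume: 6.11 m³ = 6,110 L.
(a) CYA to add: (24 − 8) = 16 mg/L × 6,110 L = 97.76 g cyanuric acid.

(b) Alkalinity to neutralize: (185 − 117) = 68 mg/L as CaCO₃ × 237,000 L = 16,120 g as CaCO₃.
(b) Equivalents of H⁺ required: 16,120 ÷ 50 g/eq = 322.3 eq = 322.3 mol NaHSO₄.
(b) Mass of NaHSO₄: 322.3 × 120.1 = 38,710 g.

(a) 97.8 g; (b) 38.7 kg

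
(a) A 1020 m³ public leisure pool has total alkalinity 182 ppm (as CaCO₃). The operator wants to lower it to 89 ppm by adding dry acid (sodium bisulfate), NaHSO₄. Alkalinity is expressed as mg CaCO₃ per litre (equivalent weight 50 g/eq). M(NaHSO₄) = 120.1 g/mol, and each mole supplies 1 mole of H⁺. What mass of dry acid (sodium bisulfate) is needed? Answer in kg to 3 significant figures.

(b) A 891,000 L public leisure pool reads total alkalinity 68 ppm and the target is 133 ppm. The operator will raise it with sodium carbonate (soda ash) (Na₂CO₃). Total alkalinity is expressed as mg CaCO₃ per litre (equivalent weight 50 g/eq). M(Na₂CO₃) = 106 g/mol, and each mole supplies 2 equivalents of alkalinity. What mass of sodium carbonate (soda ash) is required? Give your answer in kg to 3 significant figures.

(a) Volume: 1020 m³ = 1,020,000 L.
(a) Alkalinity to neutralize: (182 − 89) = 93 mg/L as CaCO₃ × 1,020,000 L = 94,860 g as CaCO₃.
(a) Equivalents of H⁺ required: 94,860 ÷ 50 g/eq = 1897 eq = 1897 mol NaHSO₄.
(a) Mass of NaHSO₄: 1897 × 120.1 = 227,900 g.

(b) Alkalinity to add: (133 − 68) = 65 mg/L as CaCO₃ × 891,000 L = 57,920 g as CaCO₃.
(b) Equivalents: 57,920 g ÷ 50 g/eq = 1158 eq.
(b) Each mole of Na₂CO₃ supplies 2 eq, so 1158 / 2 = 579.1 mol.
(b) Mass: 579.1 mol × 106 g/mol = 61,390 g.

(a) 228 kg; (b) 61.4 kg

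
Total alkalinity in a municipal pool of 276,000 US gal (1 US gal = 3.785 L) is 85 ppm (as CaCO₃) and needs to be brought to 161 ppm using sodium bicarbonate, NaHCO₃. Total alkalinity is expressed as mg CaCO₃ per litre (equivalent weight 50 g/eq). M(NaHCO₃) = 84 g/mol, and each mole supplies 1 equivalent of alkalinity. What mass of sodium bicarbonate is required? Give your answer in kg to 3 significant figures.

Volume: 276,000 US gal × 3.785 L/gal = 1,044,660 L.
Alkalinity to add: (161 − 85) = 76 mg/L as CaCO₃ × 1,044,660 L = 79,390 g as CaCO₃.
Equivalents: 79,390 g ÷ 50 g/eq = 1588 eq.
NaHCO₃ supplies 1 eq per mole → 1588 mol.
Mass: 1588 mol × 84 g/mol = 133,400 g.

133 kg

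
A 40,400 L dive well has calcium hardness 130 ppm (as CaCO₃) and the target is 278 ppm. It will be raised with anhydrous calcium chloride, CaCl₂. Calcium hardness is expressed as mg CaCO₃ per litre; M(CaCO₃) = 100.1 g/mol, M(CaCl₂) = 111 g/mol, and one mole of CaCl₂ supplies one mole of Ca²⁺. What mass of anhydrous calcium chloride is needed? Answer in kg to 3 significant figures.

Hardness to add: (278 − 130) = 148 mg/L as CaCO₃ × 40,400 L = 5979 g as CaCO₃.
Moles of Ca²⁺ (1 mol Ca²⁺ ≡ 1 mol CaCO₃): 5979 / 100.1 g/mol = 59.73 mol.
Mass of CaCl₂: 59.73 × 111 = 6630 g.

6.63 kg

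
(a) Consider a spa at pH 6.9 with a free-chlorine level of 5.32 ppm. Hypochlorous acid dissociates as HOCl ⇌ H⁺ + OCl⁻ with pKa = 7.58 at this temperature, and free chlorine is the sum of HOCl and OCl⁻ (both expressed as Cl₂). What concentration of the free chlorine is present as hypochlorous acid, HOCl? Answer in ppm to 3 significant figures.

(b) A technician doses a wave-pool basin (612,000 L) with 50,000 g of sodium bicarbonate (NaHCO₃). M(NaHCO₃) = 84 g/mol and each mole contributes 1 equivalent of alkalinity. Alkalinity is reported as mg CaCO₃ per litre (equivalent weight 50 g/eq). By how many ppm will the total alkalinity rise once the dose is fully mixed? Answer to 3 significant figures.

(a) [OCl⁻]/[HOCl] = 10^(pH − pKa) = 10^(6.9 − 7.58) = 10^-0.68 = 0.2089.
(a) Fraction as HOCl = 1 / (1 + 0.2089) = 0.8272.
(a) HOCl = 0.8272 × 5.32 ppm = 4.401 ppm.

(b) Moles of NaHCO₃: 50,000 g ÷ 84 g/mol = 595.2 mol → 595.2 eq of alkalinity.
(b) As CaCO₃: 595.2 eq × 50 g/eq = 29,760 g.
(b) Rise: 29,760 g / 612,000 L × 1000 = 48.63 mg/L.

(a) 4.40 ppm; (b) 48.6 ppm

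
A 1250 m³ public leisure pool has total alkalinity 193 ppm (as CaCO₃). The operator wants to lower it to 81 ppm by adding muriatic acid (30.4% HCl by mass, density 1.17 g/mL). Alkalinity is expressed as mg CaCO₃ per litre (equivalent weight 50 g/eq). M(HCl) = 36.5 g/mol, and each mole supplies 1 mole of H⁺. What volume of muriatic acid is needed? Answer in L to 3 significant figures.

287 L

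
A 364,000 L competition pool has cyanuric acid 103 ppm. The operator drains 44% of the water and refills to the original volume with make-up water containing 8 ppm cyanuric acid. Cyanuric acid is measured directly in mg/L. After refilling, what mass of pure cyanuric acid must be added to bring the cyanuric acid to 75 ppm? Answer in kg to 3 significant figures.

5.02 kg

After draining 44% and refilling: 103 × 0.56 + 8 × 0.44 = 61.2 ppm.
Deficit to target: 75 − 61.2 = 13.8 mg/L.
Mass: 13.8 mg/L × 364,000 L = 5023 g cyanuric acid.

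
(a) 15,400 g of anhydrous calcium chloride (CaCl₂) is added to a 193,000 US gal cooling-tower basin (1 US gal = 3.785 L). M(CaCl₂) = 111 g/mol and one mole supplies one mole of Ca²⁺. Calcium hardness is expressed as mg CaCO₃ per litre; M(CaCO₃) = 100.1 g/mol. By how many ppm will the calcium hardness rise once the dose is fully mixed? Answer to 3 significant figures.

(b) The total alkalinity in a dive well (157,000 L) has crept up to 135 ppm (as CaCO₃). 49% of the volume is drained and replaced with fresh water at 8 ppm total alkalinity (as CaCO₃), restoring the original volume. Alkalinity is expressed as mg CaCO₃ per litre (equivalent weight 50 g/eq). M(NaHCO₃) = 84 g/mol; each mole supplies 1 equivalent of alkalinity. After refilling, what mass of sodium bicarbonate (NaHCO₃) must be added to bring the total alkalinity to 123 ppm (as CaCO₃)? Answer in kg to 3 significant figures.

(a) Volume: 193,000 US gal × 3.785 L/gal = 730,505 L.
(a) Moles of Ca²⁺: 15,400 g ÷ 111 g/mol = 138.7 mol.
(a) As CaCO₃: 138.7 mol × 100.1 g/mol = 13,890 g.
(a) Rise: 13,890 g / 730,505 L × 1000 = 19.01 mg/L.

(b) After draining 49% and refilling: 135 × 0.51 + 8 × 0.49 = 72.77 ppm.
(b) Deficit to target: 123 − 72.77 = 50.23 mg/L.
(b) As CaCO₃: 50.23 mg/L × 157,000 L = 7886 g; ÷ 50 g/eq ÷ 1 = 157.7 mol NaHCO₃.
(b) Mass: 157.7 × 84 = 13,250 g.

(a) 19.0 ppm; (b) 13.2 kg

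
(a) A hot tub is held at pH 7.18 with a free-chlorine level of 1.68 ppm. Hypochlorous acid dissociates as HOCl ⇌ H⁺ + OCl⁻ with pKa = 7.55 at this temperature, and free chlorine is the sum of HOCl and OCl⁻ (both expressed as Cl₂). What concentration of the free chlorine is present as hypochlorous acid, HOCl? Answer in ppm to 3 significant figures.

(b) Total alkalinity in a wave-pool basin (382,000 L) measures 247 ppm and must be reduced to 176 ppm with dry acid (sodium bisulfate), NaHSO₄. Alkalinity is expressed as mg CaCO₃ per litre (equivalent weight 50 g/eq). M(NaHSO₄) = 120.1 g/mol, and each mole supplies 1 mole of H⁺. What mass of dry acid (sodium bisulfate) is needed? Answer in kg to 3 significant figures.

(a) [OCl⁻]/[HOCl] = 10^(pH − pKa) = 10^(7.18 − 7.55) = 10^-0.37 = 0.4266.
(a) Fraction as HOCl = 1 / (1 + 0.4266) = 0.701.
(a) HOCl = 0.701 × 1.68 ppm = 1.178 ppm.

(b) Alkalinity to neutralize: (247 − 176) = 71 mg/L as CaCO₃ × 382,000 L = 27,120 g as CaCO₃.
(b) Equivalents of H⁺ required: 27,120 ÷ 50 g/eq = 542.4 eq = 542.4 mol NaHSO₄.
(b) Mass of NaHSO₄: 542.4 × 120.1 = 65,150 g.

(a) 1.18 ppm; (b) 65.1 kg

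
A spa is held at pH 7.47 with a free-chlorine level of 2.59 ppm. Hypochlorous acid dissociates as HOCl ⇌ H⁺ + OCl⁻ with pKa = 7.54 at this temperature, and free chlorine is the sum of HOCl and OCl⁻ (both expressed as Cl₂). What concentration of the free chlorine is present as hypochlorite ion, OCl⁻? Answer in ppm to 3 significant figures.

[OCl⁻]/[HOCl] = 10^(pH − pKa) = 10^(7.47 − 7.54) = 10^-0.07 = 0.8511.
Fraction as HOCl = 1 / (1 + 0.8511) = 0.5402.
OCl⁻ = (1 − 0.5402) × 2.59 ppm = 1.191 ppm.

1.19 ppm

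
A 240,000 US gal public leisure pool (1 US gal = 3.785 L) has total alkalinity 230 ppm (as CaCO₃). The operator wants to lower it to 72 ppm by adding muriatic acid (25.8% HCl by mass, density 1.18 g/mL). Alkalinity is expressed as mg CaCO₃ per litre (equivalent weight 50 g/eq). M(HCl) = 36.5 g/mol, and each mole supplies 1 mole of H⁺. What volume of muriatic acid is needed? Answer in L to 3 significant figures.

Volume: 240,000 US gal × 3.785 L/gal = 908,400 L.
Alkalinity to neutralize: (230 − 72) = 158 mg/L as CaCO₃ × 908,400 L = 143,500 g as CaCO₃.
Equivalents of H⁺ required: 143,500 ÷ 50 g/eq = 2871 eq = 2871 mol HCl.
Mass of HCl: 2871 × 36.5 = 104,800 g.
Mass of 25.8% solution: 104,800 / 0.258 = 406,100 g.
Volume: 406,100 g ÷ 1.18 g/mL = 344,200 mL.

344 L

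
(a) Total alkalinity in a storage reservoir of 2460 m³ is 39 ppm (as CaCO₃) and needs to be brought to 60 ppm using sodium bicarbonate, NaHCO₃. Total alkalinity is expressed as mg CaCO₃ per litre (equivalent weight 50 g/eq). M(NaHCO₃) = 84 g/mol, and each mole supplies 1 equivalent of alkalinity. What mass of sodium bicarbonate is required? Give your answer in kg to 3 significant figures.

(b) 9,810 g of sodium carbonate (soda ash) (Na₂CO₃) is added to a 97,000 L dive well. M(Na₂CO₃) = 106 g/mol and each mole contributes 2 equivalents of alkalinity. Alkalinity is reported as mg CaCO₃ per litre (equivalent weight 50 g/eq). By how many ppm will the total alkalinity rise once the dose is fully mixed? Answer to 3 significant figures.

(a) Volume: 2460 m³ = 2,460,000 L.
(a) Alkalinity to add: (60 − 39) = 21 mg/L as CaCO₃ × 2,460,000 L = 51,660 g as CaCO₃.
(a) Equivalents: 51,660 g ÷ 50 g/eq = 1033 eq.
(a) NaHCO₃ supplies 1 eq per mole → 1033 mol.
(a) Mass: 1033 mol × 84 g/mol = 86,790 g.

(b) Moles of Na₂CO₃: 9,810 g ÷ 106 g/mol = 92.55 mol → 185.1 eq of alkalinity.
(b) As CaCO₃: 185.1 eq × 50 g/eq = 9255 g.
(b) Rise: 9255 g / 97,000 L × 1000 = 95.41 mg/L.

(a) 86.8 kg; (b) 95.4 ppm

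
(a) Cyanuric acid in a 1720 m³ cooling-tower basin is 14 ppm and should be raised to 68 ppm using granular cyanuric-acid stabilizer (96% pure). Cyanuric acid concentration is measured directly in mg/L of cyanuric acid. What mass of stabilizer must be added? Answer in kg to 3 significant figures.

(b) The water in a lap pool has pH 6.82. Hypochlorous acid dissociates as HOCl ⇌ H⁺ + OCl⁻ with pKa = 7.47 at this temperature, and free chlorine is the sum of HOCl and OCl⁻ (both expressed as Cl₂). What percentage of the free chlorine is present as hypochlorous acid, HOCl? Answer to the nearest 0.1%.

(a) Volume: 1720 m³ = 1,720,000 L.
(a) CYA to add: (68 − 14) = 54 mg/L × 1,720,000 L = 92,880 g cyanuric acid.
(a) At 96% purity: 92,880 / 0.96 = 96,750 g product.

(b) [OCl⁻]/[HOCl] = 10^(pH − pKa) = 10^(6.82 − 7.47) = 10^-0.65 = 0.2239.
(b) Fraction as HOCl = 1 / (1 + 0.2239) = 0.8171.

(a) 96.8 kg; (b) 81.7%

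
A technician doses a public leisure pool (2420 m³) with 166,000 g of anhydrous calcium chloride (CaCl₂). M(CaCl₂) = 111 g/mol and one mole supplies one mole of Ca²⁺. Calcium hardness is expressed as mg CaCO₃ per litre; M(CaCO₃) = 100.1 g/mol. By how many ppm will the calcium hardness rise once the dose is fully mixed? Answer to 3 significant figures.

Volume: 2420 m³ = 2,420,000 L.
Moles of Ca²⁺: 166,000 g ÷ 111 g/mol = 1495 mol.
As CaCO₃: 1495 mol × 100.1 g/mol = 149,700 g.
Rise: 149,700 g / 2,420,000 L × 1000 = 61.86 mg/L.

61.9 ppm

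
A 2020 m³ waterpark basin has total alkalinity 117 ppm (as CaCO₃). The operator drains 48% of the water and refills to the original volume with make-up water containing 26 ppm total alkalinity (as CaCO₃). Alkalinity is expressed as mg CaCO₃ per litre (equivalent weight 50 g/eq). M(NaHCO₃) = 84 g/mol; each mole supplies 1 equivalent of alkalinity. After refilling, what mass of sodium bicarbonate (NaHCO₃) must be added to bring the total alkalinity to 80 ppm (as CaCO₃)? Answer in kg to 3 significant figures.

22.7 kg

Volume: 2020 m³ = 2,020,000 L.
After draining 48% and refilling: 117 × 0.52 + 26 × 0.48 = 73.32 ppm.
Deficit to target: 80 − 73.32 = 6.68 mg/L.
As CaCO₃: 6.68 mg/L × 2,020,000 L = 13,490 g; ÷ 50 g/eq ÷ 1 = 269.9 mol NaHCO₃.
Mass: 269.9 × 84 = 22,670 g.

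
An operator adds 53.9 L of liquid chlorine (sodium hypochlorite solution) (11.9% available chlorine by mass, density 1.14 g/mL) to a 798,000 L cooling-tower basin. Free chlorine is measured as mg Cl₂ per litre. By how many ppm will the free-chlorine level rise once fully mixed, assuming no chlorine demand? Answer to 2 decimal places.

Mass of solution: 53.9 L × 1000 mL/L × 1.14 g/mL = 61,450 g.
Available chlorine delivered: 61,450 g × 0.119 = 7312 g as Cl₂.
Concentration rise: 7312 g / 798,000 L = 9.163 mg/L = 9.16 ppm.

9.16 ppm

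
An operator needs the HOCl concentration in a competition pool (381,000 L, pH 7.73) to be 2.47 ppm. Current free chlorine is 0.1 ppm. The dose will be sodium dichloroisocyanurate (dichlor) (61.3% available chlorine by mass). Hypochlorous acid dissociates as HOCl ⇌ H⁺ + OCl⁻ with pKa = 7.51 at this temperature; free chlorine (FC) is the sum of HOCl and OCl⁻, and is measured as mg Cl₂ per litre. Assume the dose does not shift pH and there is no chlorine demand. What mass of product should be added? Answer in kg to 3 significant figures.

[OCl⁻]/[HOCl] = 10^(pH − pKa) = 10^(7.73 − 7.51) = 1.66; fraction as HOCl = 1/(1 + 1.66) = 0.376.
Free chlorine required for 2.47 ppm HOCl: 2.47 / 0.376 = 6.569 ppm.
FC to add: 6.569 − 0.1 = 6.469 mg/L as Cl₂.
Cl₂ equivalent: 6.469 mg/L × 381,000 L = 2465 g.
Product at 61.3% available Cl: 2465 / 0.613 = 4021 g.

4.02 kg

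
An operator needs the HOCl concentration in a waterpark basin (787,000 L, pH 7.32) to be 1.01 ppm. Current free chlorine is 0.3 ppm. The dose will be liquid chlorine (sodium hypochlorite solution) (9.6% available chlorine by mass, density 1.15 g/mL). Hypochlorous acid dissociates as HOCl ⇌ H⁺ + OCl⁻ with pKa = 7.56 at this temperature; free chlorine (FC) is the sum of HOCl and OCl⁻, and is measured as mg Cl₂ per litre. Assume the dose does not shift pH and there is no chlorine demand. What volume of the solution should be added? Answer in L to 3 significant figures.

[OCl⁻]/[HOCl] = 10^(pH − pKa) = 10^(7.32 − 7.56) = 0.5754; fraction as HOCl = 1/(1 + 0.5754) = 0.6347.
Free chlorine required for 1.01 ppm HOCl: 1.01 / 0.6347 = 1.591 ppm.
FC to add: 1.591 − 0.3 = 1.291 mg/L as Cl₂.
Cl₂ equivalent: 1.291 mg/L × 787,000 L = 1016 g.
Product at 9.6% available Cl: 1016 / 0.096 = 10,590 g.
Volume: 10,590 g ÷ 1.15 g/mL = 9204 mL.

9.20 L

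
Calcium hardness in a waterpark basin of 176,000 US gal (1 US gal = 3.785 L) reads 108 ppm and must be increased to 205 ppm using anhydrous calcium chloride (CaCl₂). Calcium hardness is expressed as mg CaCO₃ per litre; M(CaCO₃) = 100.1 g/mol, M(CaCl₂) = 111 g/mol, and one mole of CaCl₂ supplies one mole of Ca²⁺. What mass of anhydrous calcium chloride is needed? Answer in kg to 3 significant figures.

71.7 kg

Volume: 176,000 US gal × 3.785 L/gal = 666,160 L.
Hardness to add: (205 − 108) = 97 mg/L as CaCO₃ × 666,160 L = 64,620 g as CaCO₃.
Moles of Ca²⁺ (1 mol Ca²⁺ ≡ 1 mol CaCO₃): 64,620 / 100.1 g/mol = 645.5 mol.
Mass of CaCl₂: 645.5 × 111 = 71,650 g.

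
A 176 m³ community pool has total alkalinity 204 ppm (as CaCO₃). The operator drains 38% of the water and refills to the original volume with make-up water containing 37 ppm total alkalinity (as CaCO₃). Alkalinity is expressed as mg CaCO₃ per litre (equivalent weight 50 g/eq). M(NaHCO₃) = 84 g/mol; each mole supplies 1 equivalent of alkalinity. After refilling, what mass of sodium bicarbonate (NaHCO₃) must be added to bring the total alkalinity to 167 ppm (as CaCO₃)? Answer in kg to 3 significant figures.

Volume: 176 m³ = 176,000 L.
After draining 38% and refilling: 204 × 0.62 + 37 × 0.38 = 140.54 ppm.
Deficit to target: 167 − 140.54 = 26.46 mg/L.
As CaCO₃: 26.46 mg/L × 176,000 L = 4657 g; ÷ 50 g/eq ÷ 1 = 93.14 mol NaHCO₃.
Mass: 93.14 × 84 = 7824 g.

7.82 kg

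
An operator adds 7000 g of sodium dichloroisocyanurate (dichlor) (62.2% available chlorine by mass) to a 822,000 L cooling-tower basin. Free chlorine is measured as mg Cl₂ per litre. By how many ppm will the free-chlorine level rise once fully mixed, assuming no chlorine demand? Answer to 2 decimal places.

5.30 ppm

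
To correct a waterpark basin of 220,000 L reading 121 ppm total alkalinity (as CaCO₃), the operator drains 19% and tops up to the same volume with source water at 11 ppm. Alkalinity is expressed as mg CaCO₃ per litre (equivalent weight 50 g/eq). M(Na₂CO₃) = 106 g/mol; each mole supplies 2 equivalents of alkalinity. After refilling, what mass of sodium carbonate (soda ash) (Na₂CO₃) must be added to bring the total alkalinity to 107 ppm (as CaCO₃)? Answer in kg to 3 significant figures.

After draining 19% and refilling: 121 × 0.81 + 11 × 0.19 = 100.1 ppm.
Deficit to target: 107 − 100.1 = 6.9 mg/L.
As CaCO₃: 6.9 mg/L × 220,000 L = 1518 g; ÷ 50 g/eq ÷ 2 = 15.18 mol Na₂CO₃.
Mass: 15.18 × 106 = 1609 g.

1.61 kg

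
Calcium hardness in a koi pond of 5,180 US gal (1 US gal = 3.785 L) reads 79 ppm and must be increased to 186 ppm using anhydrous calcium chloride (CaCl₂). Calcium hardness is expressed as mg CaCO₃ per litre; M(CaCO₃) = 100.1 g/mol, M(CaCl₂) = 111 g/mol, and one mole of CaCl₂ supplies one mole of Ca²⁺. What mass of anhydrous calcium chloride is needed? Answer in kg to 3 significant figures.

2.33 kg

Volume: 5,180 US gal × 3.785 L/gal = 19,606 L.
Hardness to add: (186 − 79) = 107 mg/L as CaCO₃ × 19,606 L = 2098 g as CaCO₃.
Moles of Ca²⁺ (1 mol Ca²⁺ ≡ 1 mol CaCO₃): 2098 / 100.1 g/mol = 20.96 mol.
Mass of CaCl₂: 20.96 × 111 = 2326 g.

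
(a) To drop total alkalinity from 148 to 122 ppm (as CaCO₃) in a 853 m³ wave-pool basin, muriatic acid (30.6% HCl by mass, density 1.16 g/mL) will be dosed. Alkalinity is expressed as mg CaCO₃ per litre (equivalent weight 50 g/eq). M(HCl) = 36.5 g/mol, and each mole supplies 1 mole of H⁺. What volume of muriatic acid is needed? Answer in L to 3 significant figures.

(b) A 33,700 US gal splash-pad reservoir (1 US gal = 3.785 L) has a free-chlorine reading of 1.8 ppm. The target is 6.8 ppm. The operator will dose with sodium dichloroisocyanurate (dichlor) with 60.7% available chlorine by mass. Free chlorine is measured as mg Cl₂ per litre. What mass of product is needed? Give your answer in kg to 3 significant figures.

(a) 45.6 L; (b) 1.05 kg

(a) Volume: 853 m³ = 853,000 L.
(a) Alkalinity to neutralize: (148 − 122) = 26 mg/L as CaCO₃ × 853,000 L = 22,180 g as CaCO₃.
(a) Equivalents of H⁺ required: 22,180 ÷ 50 g/eq = 443.6 eq = 443.6 mol HCl.
(a) Mass of HCl: 443.6 × 36.5 = 16,190 g.
(a) Mass of 30.6% solution: 16,190 / 0.306 = 52,910 g.
(a) Volume: 52,910 g ÷ 1.16 g/mL = 45,610 mL.

(b) Volume: 33,700 US gal × 3.785 L/gal = 127,554 L.
(b) Chlorine deficit: 6.8 − 1.8 = 5 ppm = 5 mg/L as Cl₂.
(b) Cl₂ equivalent needed: 5 mg/L × 127,554 L = 637,800 mg = 637.8 g.
(b) Product at 60.7% available chlorine: 637.8 / 0.607 = 1051 g.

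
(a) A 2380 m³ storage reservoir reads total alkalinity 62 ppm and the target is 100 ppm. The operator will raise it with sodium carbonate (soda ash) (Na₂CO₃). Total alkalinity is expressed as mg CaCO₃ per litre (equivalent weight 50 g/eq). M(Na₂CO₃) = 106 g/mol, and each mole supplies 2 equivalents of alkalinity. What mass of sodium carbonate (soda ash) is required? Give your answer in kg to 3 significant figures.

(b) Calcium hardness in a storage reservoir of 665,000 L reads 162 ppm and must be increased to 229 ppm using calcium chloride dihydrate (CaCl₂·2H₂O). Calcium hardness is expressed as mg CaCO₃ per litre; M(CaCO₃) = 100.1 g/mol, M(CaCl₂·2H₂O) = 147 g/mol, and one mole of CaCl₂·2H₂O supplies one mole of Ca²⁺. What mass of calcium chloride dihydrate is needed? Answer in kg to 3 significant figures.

(a) Volume: 2380 m³ = 2,380,000 L.
(a) Alkalinity to add: (100 − 62) = 38 mg/L as CaCO₃ × 2,380,000 L = 90,440 g as CaCO₃.
(a) Equivalents: 90,440 g ÷ 50 g/eq = 1809 eq.
(a) Each mole of Na₂CO₃ supplies 2 eq, so 1809 / 2 = 904.4 mol.
(a) Mass: 904.4 mol × 106 g/mol = 95,870 g.

(b) Hardness to add: (229 − 162) = 67 mg/L as CaCO₃ × 665,000 L = 44,560 g as CaCO₃.
(b) Moles of Ca²⁺ (1 mol Ca²⁺ ≡ 1 mol CaCO₃): 44,560 / 100.1 g/mol = 445.1 mol.
(b) Mass of CaCl₂·2H₂O: 445.1 × 147 = 65,430 g.

(a) 95.9 kg; (b) 65.4 kg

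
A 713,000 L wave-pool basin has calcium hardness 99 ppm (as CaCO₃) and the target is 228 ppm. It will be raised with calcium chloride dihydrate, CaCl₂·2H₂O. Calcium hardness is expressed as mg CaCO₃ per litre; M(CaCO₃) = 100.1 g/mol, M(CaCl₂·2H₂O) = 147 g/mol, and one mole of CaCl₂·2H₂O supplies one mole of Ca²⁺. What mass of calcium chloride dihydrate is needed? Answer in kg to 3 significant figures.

Hardness to add: (228 − 99) = 129 mg/L as CaCO₃ × 713,000 L = 91,980 g as CaCO₃.
Moles of Ca²⁺ (1 mol Ca²⁺ ≡ 1 mol CaCO₃): 91,980 / 100.1 g/mol = 918.9 mol.
Mass of CaCl₂·2H₂O: 918.9 × 147 = 135,100 g.

135 kg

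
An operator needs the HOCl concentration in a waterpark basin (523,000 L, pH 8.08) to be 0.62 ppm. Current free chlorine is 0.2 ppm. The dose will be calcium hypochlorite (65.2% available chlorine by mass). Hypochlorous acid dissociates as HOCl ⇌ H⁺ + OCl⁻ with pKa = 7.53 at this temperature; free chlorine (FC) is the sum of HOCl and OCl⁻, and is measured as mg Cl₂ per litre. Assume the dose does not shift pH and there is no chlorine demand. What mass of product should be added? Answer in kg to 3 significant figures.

2.10 kg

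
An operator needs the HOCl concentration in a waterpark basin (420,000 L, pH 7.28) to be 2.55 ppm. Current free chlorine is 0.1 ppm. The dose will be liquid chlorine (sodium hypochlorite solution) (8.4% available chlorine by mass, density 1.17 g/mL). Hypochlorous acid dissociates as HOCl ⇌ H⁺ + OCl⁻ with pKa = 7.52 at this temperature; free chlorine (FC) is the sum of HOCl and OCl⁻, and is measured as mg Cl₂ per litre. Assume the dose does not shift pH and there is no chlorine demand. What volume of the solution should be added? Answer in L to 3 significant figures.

16.7 L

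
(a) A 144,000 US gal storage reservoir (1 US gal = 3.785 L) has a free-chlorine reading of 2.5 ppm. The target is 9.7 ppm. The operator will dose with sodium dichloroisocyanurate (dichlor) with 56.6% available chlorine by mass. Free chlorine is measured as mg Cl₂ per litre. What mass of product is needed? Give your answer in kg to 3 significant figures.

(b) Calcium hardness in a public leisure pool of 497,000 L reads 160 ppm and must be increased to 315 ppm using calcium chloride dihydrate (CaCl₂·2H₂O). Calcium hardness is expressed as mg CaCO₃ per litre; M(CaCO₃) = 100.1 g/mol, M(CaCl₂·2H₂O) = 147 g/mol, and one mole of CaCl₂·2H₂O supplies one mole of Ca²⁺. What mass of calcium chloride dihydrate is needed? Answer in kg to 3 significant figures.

(a) 6.93 kg; (b) 113 kg

(a) Volume: 144,000 US gal × 3.785 L/gal = 545,040 L.
(a) Chlorine deficit: 9.7 − 2.5 = 7.2 ppm = 7.2 mg/L as Cl₂.
(a) Cl₂ equivalent needed: 7.2 mg/L × 545,040 L = 3,924,000 mg = 3924 g.
(a) Product at 56.6% available chlorine: 3924 / 0.566 = 6933 g.

(b) Hardness to add: (315 − 160) = 155 mg/L as CaCO₃ × 497,000 L = 77,040 g as CaCO₃.
(b) Moles of Ca²⁺ (1 mol Ca²⁺ ≡ 1 mol CaCO₃): 77,040 / 100.1 g/mol = 769.6 mol.
(b) Mass of CaCl₂·2H₂O: 769.6 × 147 = 113,100 g.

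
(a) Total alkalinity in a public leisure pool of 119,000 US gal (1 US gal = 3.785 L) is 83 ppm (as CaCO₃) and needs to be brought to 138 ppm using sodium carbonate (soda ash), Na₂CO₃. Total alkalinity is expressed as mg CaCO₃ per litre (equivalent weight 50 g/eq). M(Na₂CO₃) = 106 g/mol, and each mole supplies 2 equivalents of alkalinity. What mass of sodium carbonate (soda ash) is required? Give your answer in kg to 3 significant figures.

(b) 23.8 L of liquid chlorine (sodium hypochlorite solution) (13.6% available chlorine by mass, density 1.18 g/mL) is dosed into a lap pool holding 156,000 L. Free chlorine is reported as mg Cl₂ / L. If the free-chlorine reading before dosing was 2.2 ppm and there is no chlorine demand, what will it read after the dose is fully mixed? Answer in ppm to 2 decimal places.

(a) 26.3 kg; (b) 26.68 ppm

(a) Volume: 119,000 US gal × 3.785 L/gal = 450,415 L.
(a) Alkalinity to add: (138 − 83) = 55 mg/L as CaCO₃ × 450,415 L = 24,770 g as CaCO₃.
(a) Equivalents: 24,770 g ÷ 50 g/eq = 495.5 eq.
(a) Each mole of Na₂CO₃ supplies 2 eq, so 495.5 / 2 = 247.7 mol.
(a) Mass: 247.7 mol × 106 g/mol = 26,260 g.

(b) Mass of solution: 23.8 L × 1000 mL/L × 1.18 g/mL = 28,080 g.
(b) Available chlorine delivered: 28,080 g × 0.136 = 3819 g as Cl₂.
(b) Concentration rise: 3819 g / 156,000 L = 24.48 mg/L = 24.48 ppm.
(b) Final FC: 2.2 + 24.48 = 26.68 ppm.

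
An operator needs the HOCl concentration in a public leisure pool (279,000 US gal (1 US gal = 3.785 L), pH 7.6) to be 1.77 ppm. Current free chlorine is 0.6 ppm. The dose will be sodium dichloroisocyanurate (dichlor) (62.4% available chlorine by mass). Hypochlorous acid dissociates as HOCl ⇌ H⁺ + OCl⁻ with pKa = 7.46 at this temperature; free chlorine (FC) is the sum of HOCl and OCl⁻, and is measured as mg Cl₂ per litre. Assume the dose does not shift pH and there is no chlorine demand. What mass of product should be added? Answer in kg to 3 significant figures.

6.11 kg

Volume: 279,000 US gal × 3.785 L/gal = 1,056,015 L.
[OCl⁻]/[HOCl] = 10^(pH − pKa) = 10^(7.6 − 7.46) = 1.38; fraction as HOCl = 1/(1 + 1.38) = 0.4201.
Free chlorine required for 1.77 ppm HOCl: 1.77 / 0.4201 = 4.213 ppm.
FC to add: 4.213 − 0.6 = 3.613 mg/L as Cl₂.
Cl₂ equivalent: 3.613 mg/L × 1,056,015 L = 3816 g.
Product at 62.4% available Cl: 3816 / 0.624 = 6115 g.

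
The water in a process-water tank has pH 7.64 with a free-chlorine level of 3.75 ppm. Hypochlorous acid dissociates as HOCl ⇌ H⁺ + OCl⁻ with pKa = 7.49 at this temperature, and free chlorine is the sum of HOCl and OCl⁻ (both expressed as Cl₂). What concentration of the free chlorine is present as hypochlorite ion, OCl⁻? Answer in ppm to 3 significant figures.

2.20 ppm

[OCl⁻]/[HOCl] = 10^(pH − pKa) = 10^(7.64 − 7.49) = 10^0.15 = 1.413.
Fraction as HOCl = 1 / (1 + 1.413) = 0.4145.
OCl⁻ = (1 − 0.4145) × 3.75 ppm = 2.196 ppm.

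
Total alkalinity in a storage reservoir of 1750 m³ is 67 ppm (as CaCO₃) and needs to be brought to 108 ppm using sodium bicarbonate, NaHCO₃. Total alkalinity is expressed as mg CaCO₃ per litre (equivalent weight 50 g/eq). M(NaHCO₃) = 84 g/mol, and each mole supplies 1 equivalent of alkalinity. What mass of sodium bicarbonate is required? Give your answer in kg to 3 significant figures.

Volume: 1750 m³ = 1,750,000 L.
Alkalinity to add: (108 − 67) = 41 mg/L as CaCO₃ × 1,750,000 L = 71,750 g as CaCO₃.
Equivalents: 71,750 g ÷ 50 g/eq = 1435 eq.
NaHCO₃ supplies 1 eq per mole → 1435 mol.
Mass: 1435 mol × 84 g/mol = 120,500 g.

121 kg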